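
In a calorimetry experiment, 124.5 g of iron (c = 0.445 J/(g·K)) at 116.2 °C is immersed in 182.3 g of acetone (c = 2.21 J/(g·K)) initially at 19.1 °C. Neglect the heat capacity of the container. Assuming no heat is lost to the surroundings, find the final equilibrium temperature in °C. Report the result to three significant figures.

T_f = 30.8 °C

Heat lost by iron = heat gained by acetone.
(124.5)(0.445)(116.2 − T) = (182.3)(2.21)(T − 19.1)
55.4025 (116.2 − T) = 402.883 (T − 19.1)
6437.8 − 55.4025 T = 402.883 T − 7695.1
14132.9 = 458.2855 T
T = 30.84 °C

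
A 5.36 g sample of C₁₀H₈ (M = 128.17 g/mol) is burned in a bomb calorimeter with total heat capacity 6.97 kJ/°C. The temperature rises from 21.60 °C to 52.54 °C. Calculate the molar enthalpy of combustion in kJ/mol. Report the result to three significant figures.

ΔT = 52.54 − 21.60 = 30.94 °C
q_cal = C_cal × ΔT = 6.97 × 30.94 = 215.6518 kJ
n = 5.36 / 128.17 = 0.04182 mol
q_rxn = −q_cal = -215.6518 kJ
ΔH = -215.6518 / 0.04182 = -5157 kJ/mol

ΔH = -5160 kJ/mol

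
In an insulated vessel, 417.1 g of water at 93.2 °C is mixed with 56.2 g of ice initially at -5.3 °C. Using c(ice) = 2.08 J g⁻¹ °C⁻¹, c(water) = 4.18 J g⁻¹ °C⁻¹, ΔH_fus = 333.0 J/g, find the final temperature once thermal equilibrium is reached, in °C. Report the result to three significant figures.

T_f = 72.4 °C

Heat to bring ice to 0 °C and melt it: q₁ = 56.2×2.08×5.3 + 56.2×333.0 = 19334 J
Heat the water can supply cooling to 0 °C: 417.1×4.18×93.2 = 162492 J > q₁, so all ice melts.
Energy balance: 417.1×4.18×(93.2 − T) = 19334 + 56.2×4.18×(T − 0)
1743.478(93.2 − T) = 19334 + 234.916 T
162492 − 19334 = 1978.394 T
T = 143158 / 1978.394 = 72.36 °C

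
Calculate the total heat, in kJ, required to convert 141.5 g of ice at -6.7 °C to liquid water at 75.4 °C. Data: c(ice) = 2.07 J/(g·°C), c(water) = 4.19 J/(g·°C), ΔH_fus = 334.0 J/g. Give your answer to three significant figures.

q1 (heat ice -6.7→0.0 °C): 141.5 × 2.07 × 6.7 = 1962 J
q2 (melt at 0 °C): 141.5 × 334.0 = 47261 J
q3 (heat water 0.0→75.4 °C): 141.5 × 4.19 × 75.4 = 44704 J
Total: 1962 + 47261 + 44704 = 93927 J = 93.9 kJ

q = 93.9 kJ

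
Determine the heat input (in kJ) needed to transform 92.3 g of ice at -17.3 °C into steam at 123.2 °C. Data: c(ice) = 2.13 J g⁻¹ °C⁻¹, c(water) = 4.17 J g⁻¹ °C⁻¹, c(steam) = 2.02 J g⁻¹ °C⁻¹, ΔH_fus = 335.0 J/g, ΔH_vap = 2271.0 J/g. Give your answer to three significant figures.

q1 (heat ice -17.3→0.0 °C): 92.3 × 2.13 × 17.3 = 3401 J
q2 (melt at 0 °C): 92.3 × 335.0 = 30921 J
q3 (heat water 0.0→100.0 °C): 92.3 × 4.17 × 100.0 = 38489 J
q4 (vaporize at 100 °C): 92.3 × 2271.0 = 209613 J
q5 (heat steam 100.0→123.2 °C): 92.3 × 2.02 × 23.2 = 4326 J
Total: 3401 + 30921 + 38489 + 209613 + 4326 = 286750 J = 287 kJ

q = 287 kJ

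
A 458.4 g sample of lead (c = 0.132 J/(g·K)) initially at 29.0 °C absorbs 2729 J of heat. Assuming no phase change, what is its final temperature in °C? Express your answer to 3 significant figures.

T_f = 74.1 °C

ΔT = q / (m c) = 2729 / (458.4 × 0.132) = 45.10 °C
T_f = 29.0 + 45.10 = 74.10 °C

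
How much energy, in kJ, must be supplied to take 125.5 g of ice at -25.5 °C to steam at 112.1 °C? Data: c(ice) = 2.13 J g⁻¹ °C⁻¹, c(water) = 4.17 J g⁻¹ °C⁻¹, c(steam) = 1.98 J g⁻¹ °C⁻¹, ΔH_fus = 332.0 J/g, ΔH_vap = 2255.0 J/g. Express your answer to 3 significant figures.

q1 (heat ice -25.5→0.0 °C): 125.5 × 2.13 × 25.5 = 6817 J
q2 (melt at 0 °C): 125.5 × 332.0 = 41666 J
q3 (heat water 0.0→100.0 °C): 125.5 × 4.17 × 100.0 = 52334 J
q4 (vaporize at 100 °C): 125.5 × 2255.0 = 283003 J
q5 (heat steam 100.0→112.1 °C): 125.5 × 1.98 × 12.1 = 3007 J
Total: 6817 + 41666 + 52334 + 283003 + 3007 = 386827 J = 387 kJ

q = 387 kJ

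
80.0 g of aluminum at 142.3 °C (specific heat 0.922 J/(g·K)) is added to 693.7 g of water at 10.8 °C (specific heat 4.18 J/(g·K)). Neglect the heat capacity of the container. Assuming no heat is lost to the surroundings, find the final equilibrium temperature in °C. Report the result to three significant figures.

Heat lost by aluminum = heat gained by water.
(80.0)(0.922)(142.3 − T) = (693.7)(4.18)(T − 10.8)
73.76 (142.3 − T) = 2899.666 (T − 10.8)
10496 − 73.76 T = 2899.666 T − 31316
41812 = 2973.426 T
T = 14.06 °C

T_f = 14.1 °C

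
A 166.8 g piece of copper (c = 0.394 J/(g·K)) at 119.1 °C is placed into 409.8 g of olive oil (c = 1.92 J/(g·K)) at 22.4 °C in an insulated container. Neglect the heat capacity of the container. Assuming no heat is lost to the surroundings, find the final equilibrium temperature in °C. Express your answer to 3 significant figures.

T_f = 29.9 °C

Heat lost by copper = heat gained by olive oil.
(166.8)(0.394)(119.1 − T) = (409.8)(1.92)(T − 22.4)
65.7192 (119.1 − T) = 786.816 (T − 22.4)
7827.2 − 65.7192 T = 786.816 T − 17625
25452.2 = 852.5352 T
T = 29.85 °C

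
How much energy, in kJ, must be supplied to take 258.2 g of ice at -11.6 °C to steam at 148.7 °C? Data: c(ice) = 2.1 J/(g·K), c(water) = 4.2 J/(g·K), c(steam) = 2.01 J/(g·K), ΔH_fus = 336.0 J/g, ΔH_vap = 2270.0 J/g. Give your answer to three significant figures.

q = 813 kJ

q1 (heat ice -11.6→0.0 °C): 258.2 × 2.1 × 11.6 = 6290 J
q2 (melt at 0 °C): 258.2 × 336.0 = 86755 J
q3 (heat water 0.0→100.0 °C): 258.2 × 4.2 × 100.0 = 108444 J
q4 (vaporize at 100 °C): 258.2 × 2270.0 = 586114 J
q5 (heat steam 100.0→148.7 °C): 258.2 × 2.01 × 48.7 = 25274 J
Total: 6290 + 86755 + 108444 + 586114 + 25274 = 812877 J = 813 kJ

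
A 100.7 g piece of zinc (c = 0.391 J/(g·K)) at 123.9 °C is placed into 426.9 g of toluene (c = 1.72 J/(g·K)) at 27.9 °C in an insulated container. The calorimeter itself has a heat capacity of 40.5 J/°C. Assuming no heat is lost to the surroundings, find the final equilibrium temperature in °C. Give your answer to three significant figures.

Heat lost by zinc = heat gained by toluene + calorimeter.
(100.7)(0.391)(123.9 − T) = [(426.9)(1.72) + 40.5](T − 27.9)
39.3737 (123.9 − T) = 774.768 (T − 27.9)
4878.4 − 39.3737 T = 774.768 T − 21616
26494.4 = 814.1417 T
T = 32.54 °C

T_f = 32.5 °C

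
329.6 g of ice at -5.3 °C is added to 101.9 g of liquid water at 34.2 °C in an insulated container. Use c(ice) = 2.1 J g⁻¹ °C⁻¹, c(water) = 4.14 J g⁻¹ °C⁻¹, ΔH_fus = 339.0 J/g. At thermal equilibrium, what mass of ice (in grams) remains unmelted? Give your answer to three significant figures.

Heat to warm all ice to 0 °C: 329.6×2.1×5.3 = 3668.4 J
Heat released by water cooling to 0 °C: 101.9×4.14×34.2 = 14428 J
14428 J < 3668.4 + 329.6×339.0 = 115402.8 J, so not all ice melts; final T = 0 °C.
Heat left for melting: 14428 − 3668.4 = 10759.6 J
Mass melted = 10759.6 / 339.0 = 31.74 g
Ice remaining = 329.6 − 31.74 = 297.86 g

m_ice remaining = 298 g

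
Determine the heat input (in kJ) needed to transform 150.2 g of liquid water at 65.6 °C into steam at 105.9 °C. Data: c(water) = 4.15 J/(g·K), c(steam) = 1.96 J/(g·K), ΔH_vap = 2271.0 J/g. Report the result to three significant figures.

q1 (heat water 65.6→100.0 °C): 150.2 × 4.15 × 34.4 = 21443 J
q2 (vaporize at 100 °C): 150.2 × 2271.0 = 341104 J
q3 (heat steam 100.0→105.9 °C): 150.2 × 1.96 × 5.9 = 1737 J
Total: 21443 + 341104 + 1737 = 364284 J = 364 kJ

q = 364 kJ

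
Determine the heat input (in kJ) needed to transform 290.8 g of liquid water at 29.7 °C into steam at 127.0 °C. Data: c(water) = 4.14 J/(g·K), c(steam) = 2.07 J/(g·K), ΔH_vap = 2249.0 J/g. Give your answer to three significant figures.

q1 (heat water 29.7→100.0 °C): 290.8 × 4.14 × 70.3 = 84635 J
q2 (vaporize at 100 °C): 290.8 × 2249.0 = 654009 J
q3 (heat steam 100.0→127.0 °C): 290.8 × 2.07 × 27.0 = 16253 J
Total: 84635 + 654009 + 16253 = 754897 J = 755 kJ

q = 755 kJ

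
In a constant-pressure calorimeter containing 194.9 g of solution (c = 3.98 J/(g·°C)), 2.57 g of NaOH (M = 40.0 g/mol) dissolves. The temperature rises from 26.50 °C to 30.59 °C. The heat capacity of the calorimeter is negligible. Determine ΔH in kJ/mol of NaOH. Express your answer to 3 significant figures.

ΔH = -49.4 kJ/mol

|ΔT| = |30.59 − 26.50| = 4.09 °C
|q_surr| = (194.9 × 3.98) × 4.09 = 775.702 × 4.09 = 3173 J
n(NaOH) = 2.57 / 40.0 = 0.06425 mol
Temperature rose, so q_rxn = −|q_surr| = -3.173 kJ
ΔH = q_rxn / n = -49.39 kJ/mol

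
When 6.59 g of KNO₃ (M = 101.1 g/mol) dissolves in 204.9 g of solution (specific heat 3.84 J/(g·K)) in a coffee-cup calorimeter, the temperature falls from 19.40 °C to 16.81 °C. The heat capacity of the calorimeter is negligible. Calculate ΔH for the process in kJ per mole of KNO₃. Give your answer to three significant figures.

|ΔT| = |16.81 − 19.40| = 2.59 °C
|q_surr| = (204.9 × 3.84) × 2.59 = 786.816 × 2.59 = 2038 J
n(KNO₃) = 6.59 / 101.1 = 0.06518 mol
Temperature fell, so q_rxn = +|q_surr| = 2.038 kJ
ΔH = q_rxn / n = 31.27 kJ/mol

ΔH = 31.3 kJ/mol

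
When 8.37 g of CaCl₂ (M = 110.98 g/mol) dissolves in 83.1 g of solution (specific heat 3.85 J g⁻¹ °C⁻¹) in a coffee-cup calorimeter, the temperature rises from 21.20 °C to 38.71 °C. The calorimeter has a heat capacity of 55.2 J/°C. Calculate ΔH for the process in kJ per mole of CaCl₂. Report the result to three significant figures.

|ΔT| = |38.71 − 21.20| = 17.51 °C
|q_surr| = (83.1 × 3.85 + 55.2) × 17.51 = 375.135 × 17.51 = 6569 J
n(CaCl₂) = 8.37 / 110.98 = 0.07542 mol
Temperature rose, so q_rxn = −|q_surr| = -6.569 kJ
ΔH = q_rxn / n = -87.10 kJ/mol

ΔH = -87.1 kJ/mol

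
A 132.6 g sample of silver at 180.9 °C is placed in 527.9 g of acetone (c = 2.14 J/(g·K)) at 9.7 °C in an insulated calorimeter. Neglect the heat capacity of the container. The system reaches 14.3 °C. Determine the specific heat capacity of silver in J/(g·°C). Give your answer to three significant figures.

q_gained = (527.9 × 2.14) × (14.3 − 9.7) = 5197 J
q_lost = 132.6 × c × (180.9 − 14.3) = 22091.16 c
Set equal: c = 5197 / 22091.16 = 0.235 J/(g·°C)

c = 0.235 J/(g·°C)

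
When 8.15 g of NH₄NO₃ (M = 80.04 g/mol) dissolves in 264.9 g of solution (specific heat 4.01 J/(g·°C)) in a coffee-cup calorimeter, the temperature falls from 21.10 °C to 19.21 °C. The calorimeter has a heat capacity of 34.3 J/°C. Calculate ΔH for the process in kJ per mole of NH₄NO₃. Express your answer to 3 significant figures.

|ΔT| = |19.21 − 21.10| = 1.89 °C
|q_surr| = (264.9 × 4.01 + 34.3) × 1.89 = 1096.549 × 1.89 = 2072 J
n(NH₄NO₃) = 8.15 / 80.04 = 0.1018 mol
Temperature fell, so q_rxn = +|q_surr| = 2.072 kJ
ΔH = q_rxn / n = 20.35 kJ/mol

ΔH = 20.4 kJ/mol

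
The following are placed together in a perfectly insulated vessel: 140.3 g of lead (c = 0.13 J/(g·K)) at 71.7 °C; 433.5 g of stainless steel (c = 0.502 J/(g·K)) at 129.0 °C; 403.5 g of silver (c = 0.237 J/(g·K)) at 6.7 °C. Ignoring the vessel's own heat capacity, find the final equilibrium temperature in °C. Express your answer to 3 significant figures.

T_f = 90.6 °C

Σ mᵢcᵢ(T − Tᵢ) = 0  ⇒  T = Σ mᵢcᵢTᵢ / Σ mᵢcᵢ
Σ mᵢcᵢ = 140.3×0.13 + 433.5×0.502 + 403.5×0.237 = 331.4855
Σ mᵢcᵢTᵢ = 18.239×71.7 + 217.617×129.0 + 95.6295×6.7 = 30021
T = 30021 / 331.4855 = 90.57 °C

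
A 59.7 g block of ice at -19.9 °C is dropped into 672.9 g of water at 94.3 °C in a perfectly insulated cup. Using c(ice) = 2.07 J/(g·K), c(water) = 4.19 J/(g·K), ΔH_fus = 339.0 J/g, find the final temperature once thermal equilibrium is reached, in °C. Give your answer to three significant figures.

Heat to bring ice to 0 °C and melt it: q₁ = 59.7×2.07×19.9 + 59.7×339.0 = 22698 J
Heat the water can supply cooling to 0 °C: 672.9×4.19×94.3 = 265874 J > q₁, so all ice melts.
Energy balance: 672.9×4.19×(94.3 − T) = 22698 + 59.7×4.19×(T − 0)
2819.451(94.3 − T) = 22698 + 250.143 T
265874 − 22698 = 3069.594 T
T = 243176 / 3069.594 = 79.22 °C

T_f = 79.2 °C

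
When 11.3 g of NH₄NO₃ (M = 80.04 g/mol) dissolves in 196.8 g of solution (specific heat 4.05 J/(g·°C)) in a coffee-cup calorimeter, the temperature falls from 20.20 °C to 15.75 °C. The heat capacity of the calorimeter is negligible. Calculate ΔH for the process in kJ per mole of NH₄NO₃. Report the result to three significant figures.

|ΔT| = |15.75 − 20.20| = 4.45 °C
|q_surr| = (196.8 × 4.05) × 4.45 = 797.04 × 4.45 = 3547 J
n(NH₄NO₃) = 11.3 / 80.04 = 0.1412 mol
Temperature fell, so q_rxn = +|q_surr| = 3.547 kJ
ΔH = q_rxn / n = 25.12 kJ/mol

ΔH = 25.1 kJ/mol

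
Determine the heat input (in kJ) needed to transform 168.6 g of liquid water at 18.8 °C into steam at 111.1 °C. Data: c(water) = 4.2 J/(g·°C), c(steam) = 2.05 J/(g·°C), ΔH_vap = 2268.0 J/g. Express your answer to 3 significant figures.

q = 444 kJ

q1 (heat water 18.8→100.0 °C): 168.6 × 4.2 × 81.2 = 57499 J
q2 (vaporize at 100 °C): 168.6 × 2268.0 = 382385 J
q3 (heat steam 100.0→111.1 °C): 168.6 × 2.05 × 11.1 = 3836 J
Total: 57499 + 382385 + 3836 = 443720 J = 444 kJ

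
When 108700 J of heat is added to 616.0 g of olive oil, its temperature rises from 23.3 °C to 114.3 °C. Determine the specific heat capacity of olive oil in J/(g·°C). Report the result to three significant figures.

c = 1.94 J/(g·°C)

c = q / (m ΔT) = 108700 / (616.0 × 91.0)
c = 108700 / 56056 = 1.94 J/(g·°C)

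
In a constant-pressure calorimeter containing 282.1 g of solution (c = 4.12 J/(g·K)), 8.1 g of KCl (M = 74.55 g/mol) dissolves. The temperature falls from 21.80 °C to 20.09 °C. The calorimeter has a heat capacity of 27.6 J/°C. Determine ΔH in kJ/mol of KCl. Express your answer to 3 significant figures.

ΔH = 18.7 kJ/mol

|ΔT| = |20.09 − 21.80| = 1.71 °C
|q_surr| = (282.1 × 4.12 + 27.6) × 1.71 = 1189.852 × 1.71 = 2035 J
n(KCl) = 8.1 / 74.55 = 0.1087 mol
Temperature fell, so q_rxn = +|q_surr| = 2.035 kJ
ΔH = q_rxn / n = 18.72 kJ/mol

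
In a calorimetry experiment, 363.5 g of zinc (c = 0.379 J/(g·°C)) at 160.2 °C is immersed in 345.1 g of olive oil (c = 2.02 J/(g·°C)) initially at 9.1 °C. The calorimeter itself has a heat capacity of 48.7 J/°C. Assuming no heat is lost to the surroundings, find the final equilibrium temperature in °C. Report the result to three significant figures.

Heat lost by zinc = heat gained by olive oil + calorimeter.
(363.5)(0.379)(160.2 − T) = [(345.1)(2.02) + 48.7](T − 9.1)
137.7665 (160.2 − T) = 745.802 (T − 9.1)
22070 − 137.7665 T = 745.802 T − 6786.8
28856.8 = 883.5685 T
T = 32.66 °C

T_f = 32.7 °C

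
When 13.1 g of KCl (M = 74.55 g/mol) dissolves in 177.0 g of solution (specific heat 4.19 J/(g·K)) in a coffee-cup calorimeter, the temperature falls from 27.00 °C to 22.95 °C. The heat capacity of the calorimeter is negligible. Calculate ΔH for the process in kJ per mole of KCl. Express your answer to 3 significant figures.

|ΔT| = |22.95 − 27.00| = 4.05 °C
|q_surr| = (177.0 × 4.19) × 4.05 = 741.63 × 4.05 = 3004 J
n(KCl) = 13.1 / 74.55 = 0.1757 mol
Temperature fell, so q_rxn = +|q_surr| = 3.004 kJ
ΔH = q_rxn / n = 17.10 kJ/mol

ΔH = 17.1 kJ/mol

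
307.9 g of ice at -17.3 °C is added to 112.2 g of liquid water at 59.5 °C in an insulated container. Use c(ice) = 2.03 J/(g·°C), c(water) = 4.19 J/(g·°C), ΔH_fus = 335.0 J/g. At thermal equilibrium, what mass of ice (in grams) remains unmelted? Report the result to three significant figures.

m_ice remaining = 257 g

Heat to warm all ice to 0 °C: 307.9×2.03×17.3 = 10813 J
Heat released by water cooling to 0 °C: 112.2×4.19×59.5 = 27972 J
27972 J < 10813 + 307.9×335.0 = 113959.5 J, so not all ice melts; final T = 0 °C.
Heat left for melting: 27972 − 10813 = 17159 J
Mass melted = 17159 / 335.0 = 51.22 g
Ice remaining = 307.9 − 51.22 = 256.68 g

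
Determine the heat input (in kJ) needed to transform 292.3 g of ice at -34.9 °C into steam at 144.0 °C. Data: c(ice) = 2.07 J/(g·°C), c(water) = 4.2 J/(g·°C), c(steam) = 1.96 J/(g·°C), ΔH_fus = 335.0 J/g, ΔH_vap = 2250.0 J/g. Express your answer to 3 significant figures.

q1 (heat ice -34.9→0.0 °C): 292.3 × 2.07 × 34.9 = 21117 J
q2 (melt at 0 °C): 292.3 × 335.0 = 97921 J
q3 (heat water 0.0→100.0 °C): 292.3 × 4.2 × 100.0 = 122766 J
q4 (vaporize at 100 °C): 292.3 × 2250.0 = 657675 J
q5 (heat steam 100.0→144.0 °C): 292.3 × 1.96 × 44.0 = 25208 J
Total: 21117 + 97921 + 122766 + 657675 + 25208 = 924687 J = 925 kJ

q = 925 kJ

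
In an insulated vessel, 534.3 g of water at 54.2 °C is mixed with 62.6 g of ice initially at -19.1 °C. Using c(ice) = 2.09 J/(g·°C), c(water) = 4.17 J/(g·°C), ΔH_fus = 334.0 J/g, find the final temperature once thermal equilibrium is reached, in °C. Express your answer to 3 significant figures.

Heat to bring ice to 0 °C and melt it: q₁ = 62.6×2.09×19.1 + 62.6×334.0 = 23407 J
Heat the water can supply cooling to 0 °C: 534.3×4.17×54.2 = 120759 J > q₁, so all ice melts.
Energy balance: 534.3×4.17×(54.2 − T) = 23407 + 62.6×4.17×(T − 0)
2228.031(54.2 − T) = 23407 + 261.042 T
120759 − 23407 = 2489.073 T
T = 97352 / 2489.073 = 39.11 °C

T_f = 39.1 °C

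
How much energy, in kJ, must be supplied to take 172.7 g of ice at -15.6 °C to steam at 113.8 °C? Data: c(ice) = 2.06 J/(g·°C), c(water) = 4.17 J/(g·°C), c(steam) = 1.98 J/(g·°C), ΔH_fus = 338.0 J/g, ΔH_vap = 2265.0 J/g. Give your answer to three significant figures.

q1 (heat ice -15.6→0.0 °C): 172.7 × 2.06 × 15.6 = 5550 J
q2 (melt at 0 °C): 172.7 × 338.0 = 58373 J
q3 (heat water 0.0→100.0 °C): 172.7 × 4.17 × 100.0 = 72016 J
q4 (vaporize at 100 °C): 172.7 × 2265.0 = 391166 J
q5 (heat steam 100.0→113.8 °C): 172.7 × 1.98 × 13.8 = 4719 J
Total: 5550 + 58373 + 72016 + 391166 + 4719 = 531824 J = 532 kJ

q = 532 kJ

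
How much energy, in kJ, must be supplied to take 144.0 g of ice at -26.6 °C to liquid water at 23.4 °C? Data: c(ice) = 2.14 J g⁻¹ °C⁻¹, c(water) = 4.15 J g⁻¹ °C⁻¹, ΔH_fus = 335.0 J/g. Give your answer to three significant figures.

q = 70.4 kJ

q1 (heat ice -26.6→0.0 °C): 144.0 × 2.14 × 26.6 = 8197 J
q2 (melt at 0 °C): 144.0 × 335.0 = 48240 J
q3 (heat water 0.0→23.4 °C): 144.0 × 4.15 × 23.4 = 13984 J
Total: 8197 + 48240 + 13984 = 70421 J = 70.4 kJ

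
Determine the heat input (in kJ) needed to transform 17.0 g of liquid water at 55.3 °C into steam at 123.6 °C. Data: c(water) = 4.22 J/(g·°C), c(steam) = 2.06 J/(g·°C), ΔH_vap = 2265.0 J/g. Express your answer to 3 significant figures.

q = 42.5 kJ

q1 (heat water 55.3→100.0 °C): 17.0 × 4.22 × 44.7 = 3207 J
q2 (vaporize at 100 °C): 17.0 × 2265.0 = 38505 J
q3 (heat steam 100.0→123.6 °C): 17.0 × 2.06 × 23.6 = 826 J
Total: 3207 + 38505 + 826 = 42538 J = 42.5 kJ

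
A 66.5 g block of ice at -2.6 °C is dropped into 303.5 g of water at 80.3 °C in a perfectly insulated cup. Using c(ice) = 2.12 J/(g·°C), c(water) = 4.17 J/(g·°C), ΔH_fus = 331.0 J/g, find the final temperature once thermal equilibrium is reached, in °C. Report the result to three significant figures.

Heat to bring ice to 0 °C and melt it: q₁ = 66.5×2.12×2.6 + 66.5×331.0 = 22378 J
Heat the water can supply cooling to 0 °C: 303.5×4.17×80.3 = 101627 J > q₁, so all ice melts.
Energy balance: 303.5×4.17×(80.3 − T) = 22378 + 66.5×4.17×(T − 0)
1265.595(80.3 − T) = 22378 + 277.305 T
101627 − 22378 = 1542.900 T
T = 79249 / 1542.900 = 51.36 °C

T_f = 51.4 °C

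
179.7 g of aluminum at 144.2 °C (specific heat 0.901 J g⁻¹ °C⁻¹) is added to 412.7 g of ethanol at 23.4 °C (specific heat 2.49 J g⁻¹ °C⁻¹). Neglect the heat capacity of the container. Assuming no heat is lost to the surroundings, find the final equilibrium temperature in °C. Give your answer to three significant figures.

T_f = 39.8 °C

Heat lost by aluminum = heat gained by ethanol.
(179.7)(0.901)(144.2 − T) = (412.7)(2.49)(T − 23.4)
161.9097 (144.2 − T) = 1027.623 (T − 23.4)
23347 − 161.9097 T = 1027.623 T − 24046
47393 = 1189.5327 T
T = 39.84 °C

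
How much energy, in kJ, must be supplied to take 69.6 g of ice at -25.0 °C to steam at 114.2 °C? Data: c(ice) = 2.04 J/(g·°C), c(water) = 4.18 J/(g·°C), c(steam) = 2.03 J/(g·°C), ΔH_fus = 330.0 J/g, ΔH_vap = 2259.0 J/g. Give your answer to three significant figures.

q1 (heat ice -25.0→0.0 °C): 69.6 × 2.04 × 25.0 = 3550 J
q2 (melt at 0 °C): 69.6 × 330.0 = 22968 J
q3 (heat water 0.0→100.0 °C): 69.6 × 4.18 × 100.0 = 29093 J
q4 (vaporize at 100 °C): 69.6 × 2259.0 = 157226 J
q5 (heat steam 100.0→114.2 °C): 69.6 × 2.03 × 14.2 = 2006 J
Total: 3550 + 22968 + 29093 + 157226 + 2006 = 214843 J = 215 kJ

q = 215 kJ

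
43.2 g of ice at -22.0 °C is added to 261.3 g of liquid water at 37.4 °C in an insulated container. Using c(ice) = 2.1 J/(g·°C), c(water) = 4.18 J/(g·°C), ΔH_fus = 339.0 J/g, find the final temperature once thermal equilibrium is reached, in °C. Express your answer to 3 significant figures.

T_f = 19.0 °C

Heat to bring ice to 0 °C and melt it: q₁ = 43.2×2.1×22.0 + 43.2×339.0 = 16641 J
Heat the water can supply cooling to 0 °C: 261.3×4.18×37.4 = 40849.6 J > q₁, so all ice melts.
Energy balance: 261.3×4.18×(37.4 − T) = 16641 + 43.2×4.18×(T − 0)
1092.234(37.4 − T) = 16641 + 180.576 T
40849.6 − 16641 = 1272.810 T
T = 24208.6 / 1272.810 = 19.02 °C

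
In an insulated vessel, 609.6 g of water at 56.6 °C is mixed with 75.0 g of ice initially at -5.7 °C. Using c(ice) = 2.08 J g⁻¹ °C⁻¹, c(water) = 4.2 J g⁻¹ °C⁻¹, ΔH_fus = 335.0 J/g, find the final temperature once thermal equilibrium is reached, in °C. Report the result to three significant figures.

T_f = 41.4 °C

Heat to bring ice to 0 °C and melt it: q₁ = 75.0×2.08×5.7 + 75.0×335.0 = 26014 J
Heat the water can supply cooling to 0 °C: 609.6×4.2×56.6 = 144914 J > q₁, so all ice melts.
Energy balance: 609.6×4.2×(56.6 − T) = 26014 + 75.0×4.2×(T − 0)
2560.32(56.6 − T) = 26014 + 315 T
144914 − 26014 = 2875.32 T
T = 118900 / 2875.32 = 41.35 °C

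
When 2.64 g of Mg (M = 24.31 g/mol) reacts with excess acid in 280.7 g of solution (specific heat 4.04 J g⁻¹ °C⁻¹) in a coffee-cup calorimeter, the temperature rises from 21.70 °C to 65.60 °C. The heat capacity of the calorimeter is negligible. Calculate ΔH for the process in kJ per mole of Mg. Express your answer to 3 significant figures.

|ΔT| = |65.60 − 21.70| = 43.90 °C
|q_surr| = (280.7 × 4.04) × 43.90 = 1134.028 × 43.90 = 49780 J
n(Mg) = 2.64 / 24.31 = 0.1086 mol
Temperature rose, so q_rxn = −|q_surr| = -49.78 kJ
ΔH = q_rxn / n = -458.4 kJ/mol

ΔH = -458 kJ/mol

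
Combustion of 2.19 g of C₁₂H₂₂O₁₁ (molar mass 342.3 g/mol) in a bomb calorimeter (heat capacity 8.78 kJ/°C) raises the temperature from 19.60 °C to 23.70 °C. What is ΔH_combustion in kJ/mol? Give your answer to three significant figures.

ΔH = -5630 kJ/mol

ΔT = 23.70 − 19.60 = 4.10 °C
q_cal = C_cal × ΔT = 8.78 × 4.10 = 35.998 kJ
n = 2.19 / 342.3 = 0.006398 mol
q_rxn = −q_cal = -35.998 kJ
ΔH = -35.998 / 0.006398 = -5626 kJ/mol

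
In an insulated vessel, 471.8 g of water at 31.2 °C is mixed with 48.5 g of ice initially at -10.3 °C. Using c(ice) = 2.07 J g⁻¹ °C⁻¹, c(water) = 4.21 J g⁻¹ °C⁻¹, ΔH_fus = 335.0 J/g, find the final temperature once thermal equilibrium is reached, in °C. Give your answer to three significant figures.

T_f = 20.4 °C

Heat to bring ice to 0 °C and melt it: q₁ = 48.5×2.07×10.3 + 48.5×335.0 = 17282 J
Heat the water can supply cooling to 0 °C: 471.8×4.21×31.2 = 61971.9 J > q₁, so all ice melts.
Energy balance: 471.8×4.21×(31.2 − T) = 17282 + 48.5×4.21×(T − 0)
1986.278(31.2 − T) = 17282 + 204.185 T
61971.9 − 17282 = 2190.463 T
T = 44689.9 / 2190.463 = 20.40 °C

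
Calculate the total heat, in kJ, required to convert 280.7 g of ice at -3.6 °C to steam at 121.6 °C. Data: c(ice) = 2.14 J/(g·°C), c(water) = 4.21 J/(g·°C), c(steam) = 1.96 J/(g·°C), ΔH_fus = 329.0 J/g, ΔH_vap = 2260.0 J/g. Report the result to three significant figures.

q1 (heat ice -3.6→0.0 °C): 280.7 × 2.14 × 3.6 = 2163 J
q2 (melt at 0 °C): 280.7 × 329.0 = 92350 J
q3 (heat water 0.0→100.0 °C): 280.7 × 4.21 × 100.0 = 118175 J
q4 (vaporize at 100 °C): 280.7 × 2260.0 = 634382 J
q5 (heat steam 100.0→121.6 °C): 280.7 × 1.96 × 21.6 = 11884 J
Total: 2163 + 92350 + 118175 + 634382 + 11884 = 858954 J = 859 kJ

q = 859 kJ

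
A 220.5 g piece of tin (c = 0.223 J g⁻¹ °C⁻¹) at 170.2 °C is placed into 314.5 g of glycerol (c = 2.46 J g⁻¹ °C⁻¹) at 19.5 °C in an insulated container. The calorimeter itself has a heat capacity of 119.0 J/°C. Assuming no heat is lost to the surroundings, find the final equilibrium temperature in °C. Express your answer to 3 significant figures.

Heat lost by tin = heat gained by glycerol + calorimeter.
(220.5)(0.223)(170.2 − T) = [(314.5)(2.46) + 119.0](T − 19.5)
49.1715 (170.2 − T) = 892.67 (T − 19.5)
8369.0 − 49.1715 T = 892.67 T − 17407
25776.0 = 941.8415 T
T = 27.37 °C

T_f = 27.4 °C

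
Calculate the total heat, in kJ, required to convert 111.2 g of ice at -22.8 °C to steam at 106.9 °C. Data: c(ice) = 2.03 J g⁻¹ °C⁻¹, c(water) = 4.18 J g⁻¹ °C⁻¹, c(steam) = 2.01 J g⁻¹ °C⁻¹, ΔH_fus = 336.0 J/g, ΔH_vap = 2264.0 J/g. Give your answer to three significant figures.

q = 342 kJ

q1 (heat ice -22.8→0.0 °C): 111.2 × 2.03 × 22.8 = 5147 J
q2 (melt at 0 °C): 111.2 × 336.0 = 37363 J
q3 (heat water 0.0→100.0 °C): 111.2 × 4.18 × 100.0 = 46482 J
q4 (vaporize at 100 °C): 111.2 × 2264.0 = 251757 J
q5 (heat steam 100.0→106.9 °C): 111.2 × 2.01 × 6.9 = 1542 J
Total: 5147 + 37363 + 46482 + 251757 + 1542 = 342291 J = 342 kJ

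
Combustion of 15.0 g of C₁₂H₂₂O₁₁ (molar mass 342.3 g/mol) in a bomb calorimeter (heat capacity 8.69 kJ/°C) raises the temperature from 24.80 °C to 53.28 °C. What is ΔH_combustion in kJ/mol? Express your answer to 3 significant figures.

ΔH = -5650 kJ/mol

ΔT = 53.28 − 24.80 = 28.48 °C
q_cal = C_cal × ΔT = 8.69 × 28.48 = 247.4912 kJ
n = 15.0 / 342.3 = 0.04382 mol
q_rxn = −q_cal = -247.4912 kJ
ΔH = -247.4912 / 0.04382 = -5648 kJ/mol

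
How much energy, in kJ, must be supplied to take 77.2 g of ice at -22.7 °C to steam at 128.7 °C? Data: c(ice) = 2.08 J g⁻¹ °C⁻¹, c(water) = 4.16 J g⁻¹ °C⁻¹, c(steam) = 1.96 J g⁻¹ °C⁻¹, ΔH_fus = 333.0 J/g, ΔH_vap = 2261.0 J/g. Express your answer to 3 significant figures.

q1 (heat ice -22.7→0.0 °C): 77.2 × 2.08 × 22.7 = 3645 J
q2 (melt at 0 °C): 77.2 × 333.0 = 25708 J
q3 (heat water 0.0→100.0 °C): 77.2 × 4.16 × 100.0 = 32115 J
q4 (vaporize at 100 °C): 77.2 × 2261.0 = 174549 J
q5 (heat steam 100.0→128.7 °C): 77.2 × 1.96 × 28.7 = 4343 J
Total: 3645 + 25708 + 32115 + 174549 + 4343 = 240360 J = 240 kJ

q = 240 kJ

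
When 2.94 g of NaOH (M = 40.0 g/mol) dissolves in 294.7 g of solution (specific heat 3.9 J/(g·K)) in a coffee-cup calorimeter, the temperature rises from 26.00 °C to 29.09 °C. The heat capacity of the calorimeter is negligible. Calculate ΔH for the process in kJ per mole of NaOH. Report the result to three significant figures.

ΔH = -48.3 kJ/mol

|ΔT| = |29.09 − 26.00| = 3.09 °C
|q_surr| = (294.7 × 3.9) × 3.09 = 1149.33 × 3.09 = 3551 J
n(NaOH) = 2.94 / 40.0 = 0.07350 mol
Temperature rose, so q_rxn = −|q_surr| = -3.551 kJ
ΔH = q_rxn / n = -48.31 kJ/mol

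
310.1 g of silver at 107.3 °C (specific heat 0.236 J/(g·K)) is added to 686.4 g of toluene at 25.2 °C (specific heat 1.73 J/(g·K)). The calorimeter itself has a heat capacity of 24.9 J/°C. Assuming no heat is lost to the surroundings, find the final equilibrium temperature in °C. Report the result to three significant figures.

Heat lost by silver = heat gained by toluene + calorimeter.
(310.1)(0.236)(107.3 − T) = [(686.4)(1.73) + 24.9](T − 25.2)
73.1836 (107.3 − T) = 1212.372 (T − 25.2)
7852.6 − 73.1836 T = 1212.372 T − 30552
38404.6 = 1285.5556 T
T = 29.87 °C

T_f = 29.9 °C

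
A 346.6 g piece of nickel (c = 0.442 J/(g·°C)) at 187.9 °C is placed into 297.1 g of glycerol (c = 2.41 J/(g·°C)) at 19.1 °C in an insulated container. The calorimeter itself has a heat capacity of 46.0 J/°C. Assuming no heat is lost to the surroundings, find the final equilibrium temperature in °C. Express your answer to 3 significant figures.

T_f = 47.4 °C

Heat lost by nickel = heat gained by glycerol + calorimeter.
(346.6)(0.442)(187.9 − T) = [(297.1)(2.41) + 46.0](T − 19.1)
153.1972 (187.9 − T) = 762.011 (T − 19.1)
28786 − 153.1972 T = 762.011 T − 14554
43340 = 915.2082 T
T = 47.36 °C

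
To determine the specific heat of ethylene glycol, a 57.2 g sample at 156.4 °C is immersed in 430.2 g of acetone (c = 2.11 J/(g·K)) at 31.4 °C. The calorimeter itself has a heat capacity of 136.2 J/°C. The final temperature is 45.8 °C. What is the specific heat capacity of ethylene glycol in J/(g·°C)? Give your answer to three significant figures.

q_gained = (430.2 × 2.11 + 136.2) × (45.8 − 31.4) = 15030 J
q_lost = 57.2 × c × (156.4 − 45.8) = 6326.32 c
Set equal: c = 15030 / 6326.32 = 2.38 J/(g·°C)

c = 2.38 J/(g·°C)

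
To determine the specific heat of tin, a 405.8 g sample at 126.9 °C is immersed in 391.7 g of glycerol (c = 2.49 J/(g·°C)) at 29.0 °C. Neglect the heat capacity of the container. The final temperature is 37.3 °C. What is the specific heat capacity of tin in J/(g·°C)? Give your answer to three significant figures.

c = 0.223 J/(g·°C)

q_gained = (391.7 × 2.49) × (37.3 − 29.0) = 8095 J
q_lost = 405.8 × c × (126.9 − 37.3) = 36359.68 c
Set equal: c = 8095 / 36359.68 = 0.223 J/(g·°C)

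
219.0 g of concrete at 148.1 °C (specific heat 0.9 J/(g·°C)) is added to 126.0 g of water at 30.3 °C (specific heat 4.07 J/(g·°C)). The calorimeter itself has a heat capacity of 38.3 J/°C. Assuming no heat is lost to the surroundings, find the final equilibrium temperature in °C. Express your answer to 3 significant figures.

Heat lost by concrete = heat gained by water + calorimeter.
(219.0)(0.9)(148.1 − T) = [(126.0)(4.07) + 38.3](T − 30.3)
197.1 (148.1 − T) = 551.12 (T − 30.3)
29191 − 197.1 T = 551.12 T − 16699
45890 = 748.22 T
T = 61.33 °C

T_f = 61.3 °C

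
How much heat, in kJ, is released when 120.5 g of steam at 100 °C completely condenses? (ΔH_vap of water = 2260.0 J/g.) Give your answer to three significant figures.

q = 272 kJ

q = m × ΔH_vap = 120.5 × 2260.0 = 272300 J = 272 kJ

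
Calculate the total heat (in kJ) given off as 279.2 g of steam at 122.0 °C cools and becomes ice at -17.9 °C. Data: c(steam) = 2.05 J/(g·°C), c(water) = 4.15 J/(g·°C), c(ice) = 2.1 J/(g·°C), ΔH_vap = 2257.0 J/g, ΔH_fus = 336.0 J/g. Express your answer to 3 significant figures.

q = 863 kJ

q1 (cool steam 122.0→100 °C): 279.2 × 2.05 × 22.0 = 12592 J
q2 (condense at 100 °C): 279.2 × 2257.0 = 630154 J
q3 (cool water 100→0 °C): 279.2 × 4.15 × 100.0 = 115868 J
q4 (freeze at 0 °C): 279.2 × 336.0 = 93811 J
q5 (cool ice 0→-17.9 °C): 279.2 × 2.1 × 17.9 = 10495 J
Total: 12592 + 630154 + 115868 + 93811 + 10495 = 862920 J = 863 kJ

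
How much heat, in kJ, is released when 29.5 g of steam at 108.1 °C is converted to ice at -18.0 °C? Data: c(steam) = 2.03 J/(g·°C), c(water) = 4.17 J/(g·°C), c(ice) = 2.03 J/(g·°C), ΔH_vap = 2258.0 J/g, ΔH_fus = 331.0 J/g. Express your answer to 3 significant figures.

q1 (cool steam 108.1→100 °C): 29.5 × 2.03 × 8.1 = 485 J
q2 (condense at 100 °C): 29.5 × 2258.0 = 66611 J
q3 (cool water 100→0 °C): 29.5 × 4.17 × 100.0 = 12302 J
q4 (freeze at 0 °C): 29.5 × 331.0 = 9765 J
q5 (cool ice 0→-18.0 °C): 29.5 × 2.03 × 18.0 = 1078 J
Total: 485 + 66611 + 12302 + 9765 + 1078 = 90241 J = 90.2 kJ

q = 90.2 kJ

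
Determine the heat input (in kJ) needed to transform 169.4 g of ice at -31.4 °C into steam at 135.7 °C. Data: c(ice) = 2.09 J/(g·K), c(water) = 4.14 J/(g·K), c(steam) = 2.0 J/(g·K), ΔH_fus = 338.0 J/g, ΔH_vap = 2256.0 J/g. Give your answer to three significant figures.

q1 (heat ice -31.4→0.0 °C): 169.4 × 2.09 × 31.4 = 11117 J
q2 (melt at 0 °C): 169.4 × 338.0 = 57257 J
q3 (heat water 0.0→100.0 °C): 169.4 × 4.14 × 100.0 = 70132 J
q4 (vaporize at 100 °C): 169.4 × 2256.0 = 382166 J
q5 (heat steam 100.0→135.7 °C): 169.4 × 2.0 × 35.7 = 12095 J
Total: 11117 + 57257 + 70132 + 382166 + 12095 = 532767 J = 533 kJ

q = 533 kJ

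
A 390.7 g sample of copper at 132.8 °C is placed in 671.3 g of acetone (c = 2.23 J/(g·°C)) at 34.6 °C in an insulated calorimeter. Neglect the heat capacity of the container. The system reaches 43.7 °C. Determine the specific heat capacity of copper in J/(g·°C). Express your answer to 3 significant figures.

q_gained = (671.3 × 2.23) × (43.7 − 34.6) = 13620 J
q_lost = 390.7 × c × (132.8 − 43.7) = 34811.37 c
Set equal: c = 13620 / 34811.37 = 0.391 J/(g·°C)

c = 0.391 J/(g·°C)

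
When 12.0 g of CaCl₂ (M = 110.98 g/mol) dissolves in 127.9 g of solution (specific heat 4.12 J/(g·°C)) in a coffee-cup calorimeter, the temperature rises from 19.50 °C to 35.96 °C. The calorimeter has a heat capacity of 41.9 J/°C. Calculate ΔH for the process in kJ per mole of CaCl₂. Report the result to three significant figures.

|ΔT| = |35.96 − 19.50| = 16.46 °C
|q_surr| = (127.9 × 4.12 + 41.9) × 16.46 = 568.848 × 16.46 = 9363 J
n(CaCl₂) = 12.0 / 110.98 = 0.1081 mol
Temperature rose, so q_rxn = −|q_surr| = -9.363 kJ
ΔH = q_rxn / n = -86.61 kJ/mol

ΔH = -86.6 kJ/mol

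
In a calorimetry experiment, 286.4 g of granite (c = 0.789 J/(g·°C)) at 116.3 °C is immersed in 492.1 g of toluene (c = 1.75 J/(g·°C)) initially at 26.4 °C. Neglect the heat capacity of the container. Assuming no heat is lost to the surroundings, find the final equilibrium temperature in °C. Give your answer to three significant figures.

Heat lost by granite = heat gained by toluene.
(286.4)(0.789)(116.3 − T) = (492.1)(1.75)(T − 26.4)
225.9696 (116.3 − T) = 861.175 (T − 26.4)
26280 − 225.9696 T = 861.175 T − 22735
49015 = 1087.1446 T
T = 45.09 °C

T_f = 45.1 °C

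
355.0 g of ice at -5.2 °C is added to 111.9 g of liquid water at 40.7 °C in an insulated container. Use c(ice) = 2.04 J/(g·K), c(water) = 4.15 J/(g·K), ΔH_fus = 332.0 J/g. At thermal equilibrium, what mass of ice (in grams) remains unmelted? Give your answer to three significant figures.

m_ice remaining = 309 g

Heat to warm all ice to 0 °C: 355.0×2.04×5.2 = 3765.8 J
Heat released by water cooling to 0 °C: 111.9×4.15×40.7 = 18900 J
18900 J < 3765.8 + 355.0×332.0 = 121625.8 J, so not all ice melts; final T = 0 °C.
Heat left for melting: 18900 − 3765.8 = 15134.2 J
Mass melted = 15134.2 / 332.0 = 45.58 g
Ice remaining = 355.0 − 45.58 = 309.42 g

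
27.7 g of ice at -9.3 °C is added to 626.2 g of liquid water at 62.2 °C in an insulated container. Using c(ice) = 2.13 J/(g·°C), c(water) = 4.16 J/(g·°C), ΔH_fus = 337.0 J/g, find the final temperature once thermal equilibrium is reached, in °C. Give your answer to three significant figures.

Heat to bring ice to 0 °C and melt it: q₁ = 27.7×2.13×9.3 + 27.7×337.0 = 9883.6 J
Heat the water can supply cooling to 0 °C: 626.2×4.16×62.2 = 162031 J > q₁, so all ice melts.
Energy balance: 626.2×4.16×(62.2 − T) = 9883.6 + 27.7×4.16×(T − 0)
2604.992(62.2 − T) = 9883.6 + 115.232 T
162031 − 9883.6 = 2720.224 T
T = 152147.4 / 2720.224 = 55.93 °C

T_f = 55.9 °C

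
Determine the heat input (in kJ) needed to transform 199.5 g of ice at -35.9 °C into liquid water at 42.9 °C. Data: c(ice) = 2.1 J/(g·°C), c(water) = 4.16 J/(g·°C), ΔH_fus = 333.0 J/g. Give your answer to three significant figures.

q = 117 kJ

q1 (heat ice -35.9→0.0 °C): 199.5 × 2.1 × 35.9 = 15040 J
q2 (melt at 0 °C): 199.5 × 333.0 = 66434 J
q3 (heat water 0.0→42.9 °C): 199.5 × 4.16 × 42.9 = 35604 J
Total: 15040 + 66434 + 35604 = 117078 J = 117 kJ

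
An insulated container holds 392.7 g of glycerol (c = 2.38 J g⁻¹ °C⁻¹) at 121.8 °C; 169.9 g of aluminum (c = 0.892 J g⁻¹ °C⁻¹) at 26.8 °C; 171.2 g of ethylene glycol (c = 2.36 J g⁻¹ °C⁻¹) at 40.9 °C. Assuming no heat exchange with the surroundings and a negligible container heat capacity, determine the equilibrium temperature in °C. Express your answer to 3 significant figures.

Σ mᵢcᵢ(T − Tᵢ) = 0  ⇒  T = Σ mᵢcᵢTᵢ / Σ mᵢcᵢ
Σ mᵢcᵢ = 392.7×2.38 + 169.9×0.892 + 171.2×2.36 = 1490.2088
Σ mᵢcᵢTᵢ = 934.626×121.8 + 151.5508×26.8 + 404.032×40.9 = 134420
T = 134420 / 1490.2088 = 90.20 °C

T_f = 90.2 °C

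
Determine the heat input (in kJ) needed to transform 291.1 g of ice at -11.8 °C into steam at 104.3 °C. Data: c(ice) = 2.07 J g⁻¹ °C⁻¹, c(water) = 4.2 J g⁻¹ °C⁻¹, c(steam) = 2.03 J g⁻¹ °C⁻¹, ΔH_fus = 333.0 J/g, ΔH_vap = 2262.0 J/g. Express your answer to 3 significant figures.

q1 (heat ice -11.8→0.0 °C): 291.1 × 2.07 × 11.8 = 7110 J
q2 (melt at 0 °C): 291.1 × 333.0 = 96936 J
q3 (heat water 0.0→100.0 °C): 291.1 × 4.2 × 100.0 = 122262 J
q4 (vaporize at 100 °C): 291.1 × 2262.0 = 658468 J
q5 (heat steam 100.0→104.3 °C): 291.1 × 2.03 × 4.3 = 2541 J
Total: 7110 + 96936 + 122262 + 658468 + 2541 = 887317 J = 887 kJ

q = 887 kJ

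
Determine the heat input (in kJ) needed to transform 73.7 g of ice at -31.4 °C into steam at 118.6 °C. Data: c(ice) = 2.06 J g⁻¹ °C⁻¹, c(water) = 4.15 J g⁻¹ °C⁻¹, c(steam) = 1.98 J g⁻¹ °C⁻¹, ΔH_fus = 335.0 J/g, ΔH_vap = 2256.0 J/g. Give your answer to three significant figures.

q1 (heat ice -31.4→0.0 °C): 73.7 × 2.06 × 31.4 = 4767 J
q2 (melt at 0 °C): 73.7 × 335.0 = 24690 J
q3 (heat water 0.0→100.0 °C): 73.7 × 4.15 × 100.0 = 30586 J
q4 (vaporize at 100 °C): 73.7 × 2256.0 = 166267 J
q5 (heat steam 100.0→118.6 °C): 73.7 × 1.98 × 18.6 = 2714 J
Total: 4767 + 24690 + 30586 + 166267 + 2714 = 229024 J = 229 kJ

q = 229 kJ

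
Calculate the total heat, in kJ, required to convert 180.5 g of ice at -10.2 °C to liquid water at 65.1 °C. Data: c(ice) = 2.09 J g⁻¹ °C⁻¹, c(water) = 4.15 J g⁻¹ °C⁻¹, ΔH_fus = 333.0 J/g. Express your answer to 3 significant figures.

q1 (heat ice -10.2→0.0 °C): 180.5 × 2.09 × 10.2 = 3848 J
q2 (melt at 0 °C): 180.5 × 333.0 = 60107 J
q3 (heat water 0.0→65.1 °C): 180.5 × 4.15 × 65.1 = 48765 J
Total: 3848 + 60107 + 48765 = 112720 J = 113 kJ

q = 113 kJ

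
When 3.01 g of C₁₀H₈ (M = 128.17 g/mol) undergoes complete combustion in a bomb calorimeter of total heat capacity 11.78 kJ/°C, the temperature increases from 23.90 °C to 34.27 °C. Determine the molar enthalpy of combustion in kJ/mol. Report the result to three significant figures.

ΔT = 34.27 − 23.90 = 10.37 °C
q_cal = C_cal × ΔT = 11.78 × 10.37 = 122.1586 kJ
n = 3.01 / 128.17 = 0.02348 mol
q_rxn = −q_cal = -122.1586 kJ
ΔH = -122.1586 / 0.02348 = -5203 kJ/mol

ΔH = -5200 kJ/mol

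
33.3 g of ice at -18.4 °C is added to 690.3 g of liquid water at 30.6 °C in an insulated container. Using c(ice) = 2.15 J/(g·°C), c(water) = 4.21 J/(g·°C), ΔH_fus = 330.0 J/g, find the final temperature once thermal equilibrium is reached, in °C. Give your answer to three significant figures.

Heat to bring ice to 0 °C and melt it: q₁ = 33.3×2.15×18.4 + 33.3×330.0 = 12306 J
Heat the water can supply cooling to 0 °C: 690.3×4.21×30.6 = 88928.6 J > q₁, so all ice melts.
Energy balance: 690.3×4.21×(30.6 − T) = 12306 + 33.3×4.21×(T − 0)
2906.163(30.6 − T) = 12306 + 140.193 T
88928.6 − 12306 = 3046.356 T
T = 76622.6 / 3046.356 = 25.15 °C

T_f = 25.2 °C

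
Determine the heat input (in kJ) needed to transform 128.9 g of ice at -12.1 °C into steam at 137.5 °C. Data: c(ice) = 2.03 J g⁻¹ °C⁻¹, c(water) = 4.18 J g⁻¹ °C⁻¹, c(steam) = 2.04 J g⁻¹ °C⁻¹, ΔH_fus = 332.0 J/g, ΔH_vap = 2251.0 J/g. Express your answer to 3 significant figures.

q = 400 kJ

q1 (heat ice -12.1→0.0 °C): 128.9 × 2.03 × 12.1 = 3166 J
q2 (melt at 0 °C): 128.9 × 332.0 = 42795 J
q3 (heat water 0.0→100.0 °C): 128.9 × 4.18 × 100.0 = 53880 J
q4 (vaporize at 100 °C): 128.9 × 2251.0 = 290154 J
q5 (heat steam 100.0→137.5 °C): 128.9 × 2.04 × 37.5 = 9861 J
Total: 3166 + 42795 + 53880 + 290154 + 9861 = 399856 J = 400 kJ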